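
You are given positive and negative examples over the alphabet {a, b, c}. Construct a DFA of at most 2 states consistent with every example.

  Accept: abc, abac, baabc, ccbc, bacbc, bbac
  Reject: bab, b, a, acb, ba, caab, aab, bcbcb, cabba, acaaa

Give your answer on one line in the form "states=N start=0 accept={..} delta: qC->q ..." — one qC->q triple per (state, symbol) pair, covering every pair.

State merging on the prefix tree: take the shortest (then alphabetical) example prefix whose next move is undefined and point that move at state 0, else 1, else 2, ...; a target is out if some Accept/Reject pair would then sit in one state with the same input left (inseparable). If every existing state is out, open a new one.
a: 0a undefined. 0a->0: ok.
b: 0b undefined. 0b->0: ok.
c: 0c undefined. 0c->0: no, abc/bab meet in 0. Open state 1: 0c->1.
ca: 1a undefined. 1a->0: ok.
cc: 1c undefined. 1c->0: ok.
acb: 1b undefined. 1b->0: ok.
All examples now run through 2 states with every (state, symbol) defined. Accept strings end in {1}, Reject strings end in {0}; accept={1}.

states=2 start=0 accept={1} delta: 0a->0 0b->0 0c->1 1a->0 1b->0 1c->0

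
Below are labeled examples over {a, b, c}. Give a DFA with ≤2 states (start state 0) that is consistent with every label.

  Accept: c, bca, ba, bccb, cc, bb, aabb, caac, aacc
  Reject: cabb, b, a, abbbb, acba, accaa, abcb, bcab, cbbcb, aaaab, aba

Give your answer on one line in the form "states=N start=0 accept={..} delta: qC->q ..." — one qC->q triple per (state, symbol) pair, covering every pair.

Grow the machine one transition at a time. Run the examples from 0; the earliest place one falls off (shortest prefix, ties alphabetical) gets sent to the lowest-numbered state that keeps every Accept/Reject pair distinguishable — a pair clashes when both reach the same state with identical unread suffix — and to a fresh state only if none does.
a: 0a undefined. 0a->0: no, ba/aba meet in 0 with "ba" left. Open state 1: 0a->1.
b: 0b undefined. 0b->0: no, ba/a meet in 1. 0b->1: ok.
c: 0c undefined. 0c->0: ok.
aa: 1a undefined. 1a->0: ok.
ab: 1b undefined. 1b->0: ok.
ac: 1c undefined. 1c->0: no, c/acba meet in 0. 1c->1: ok.
All examples now run through 2 states with every (state, symbol) defined. Accept strings end in {0}, Reject strings end in {1}; accept={0}.

states=2 start=0 accept={0} delta: 0a->1 0b->1 0c->0 1a->0 1b->0 1c->1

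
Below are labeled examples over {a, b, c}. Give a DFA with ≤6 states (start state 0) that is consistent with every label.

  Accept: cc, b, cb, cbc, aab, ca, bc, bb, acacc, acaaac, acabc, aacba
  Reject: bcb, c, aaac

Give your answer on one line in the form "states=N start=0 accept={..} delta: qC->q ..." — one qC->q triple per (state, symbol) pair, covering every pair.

Grow the machine one transition at a time. Run the examples from 0; the earliest place one falls off (shortest prefix, ties alphabetical) gets sent to the lowest-numbered state that keeps every Accept/Reject pair distinguishable — a pair clashes when both reach the same state with identical unread suffix — and to a fresh state only if none does.
a: 0a undefined. 0a->0: ok.
b: 0b undefined. 0b->0: no, cb/bcb meet in 0 with "cb" left. Open state 1: 0b->1.
c: 0c undefined. 0c->0: no, cc/c meet in 0. 0c->1: no, b/c meet in 1. Open state 2: 0c->2.
bb: 1b undefined. 1b->0: ok.
bc: 1c undefined. 1c->0: no, b/bcb meet in 1. 1c->1: no, bb/bcb meet in 0. 1c->2: no, cb/bcb meet in 2 with "b" left. Open state 3: 1c->3.
ca: 2a undefined. 2a->0: no, acaaac/c meet in 2. 2a->1: no, acabc/c meet in 2. 2a->2: no, ca/c meet in 2. 2a->3: ok.
cb: 2b undefined. 2b->0: no, cbc/c meet in 2. 2b->1: ok.
cc: 2c undefined. 2c->0: ok.
bcb: 3b undefined. 3b->0: no, cc/bcb meet in 0. 3b->1: no, b/bcb meet in 1. 3b->2: ok.
acaa: 3a undefined. 3a->0: no, acaaac/bcb meet in 2. 3a->1: ok.
acac: 3c undefined. 3c->0: no, acacc/bcb meet in 2. 3c->1: ok.
aacba: 1a undefined. 1a->0: no, acaaac/bcb meet in 2. 1a->1: ok.
All examples now run through 4 states with every (state, symbol) defined. Accept strings end in {0,1,3}, Reject strings end in {2}; accept={0,1,3}.

states=4 start=0 accept={0,1,3} delta: 0a->0 0b->1 0c->2 1a->1 1b->0 1c->3 2a->3 2b->1 2c->0 3a->1 3b->2 3c->1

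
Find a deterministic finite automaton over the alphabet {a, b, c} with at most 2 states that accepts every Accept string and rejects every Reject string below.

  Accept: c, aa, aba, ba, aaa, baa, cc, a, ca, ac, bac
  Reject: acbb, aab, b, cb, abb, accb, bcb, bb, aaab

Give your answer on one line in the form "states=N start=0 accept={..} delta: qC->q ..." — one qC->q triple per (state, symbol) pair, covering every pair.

Grow the machine one transition at a time. Run the examples from 0; the earliest place one falls off (shortest prefix, ties alphabetical) gets sent to the lowest-numbered state that keeps every Accept/Reject pair distinguishable — a pair clashes when both reach the same state with identical unread suffix — and to a fresh state only if none does.
a: 0a undefined. 0a->0: ok.
b: 0b undefined. 0b->0: no, aa/aab meet in 0. Open state 1: 0b->1.
c: 0c undefined. 0c->0: ok.
ba: 1a undefined. 1a->0: ok.
bb: 1b undefined. 1b->0: no, c/acbb meet in 0. 1b->1: ok.
bc: 1c undefined. 1c->0: ok.
All examples now run through 2 states with every (state, symbol) defined. Accept strings end in {0}, Reject strings end in {1}; accept={0}.

states=2 start=0 accept={0} delta: 0a->0 0b->1 0c->0 1a->0 1b->1 1c->0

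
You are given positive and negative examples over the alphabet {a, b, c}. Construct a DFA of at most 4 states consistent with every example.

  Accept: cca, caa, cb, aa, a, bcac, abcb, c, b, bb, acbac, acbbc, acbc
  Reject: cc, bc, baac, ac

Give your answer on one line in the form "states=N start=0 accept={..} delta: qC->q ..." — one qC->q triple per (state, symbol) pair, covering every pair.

states=3 start=0 accept={0,1} delta: 0a->1 0b->1 0c->1 1a->0 1b->0 1c->2 2a->0 2b->2 2c->0

Grow the machine one transition at a time. Run the examples from 0; the earliest place one falls off (shortest prefix, ties alphabetical) gets sent to the lowest-numbered state that keeps every Accept/Reject pair distinguishable — a pair clashes when both reach the same state with identical unread suffix — and to a fresh state only if none does.
a: 0a undefined. 0a->0: no, c/ac meet in 0 with "c" left. Open state 1: 0a->1.
b: 0b undefined. 0b->0: no, c/bc meet in 0 with "c" left. 0b->1: ok.
c: 0c undefined. 0c->0: no, c/cc meet in 0. 0c->1: ok.
aa: 1a undefined. 1a->0: ok.
ab: 1b undefined. 1b->0: ok.
ac: 1c undefined. 1c->0: no, cb/cc meet in 0. 1c->1: no, caa/cc meet in 1. Open state 2: 1c->2.
acb: 2b undefined. 2b->0: no, acbac/cc meet in 2. 2b->1: no, acbc/cc meet in 2. 2b->2: ok.
bca: 2a undefined. 2a->0: ok.
acbc: 2c undefined. 2c->0: ok.
All examples now run through 3 states with every (state, symbol) defined. Accept strings end in {0,1}, Reject strings end in {2}; accept={0,1}.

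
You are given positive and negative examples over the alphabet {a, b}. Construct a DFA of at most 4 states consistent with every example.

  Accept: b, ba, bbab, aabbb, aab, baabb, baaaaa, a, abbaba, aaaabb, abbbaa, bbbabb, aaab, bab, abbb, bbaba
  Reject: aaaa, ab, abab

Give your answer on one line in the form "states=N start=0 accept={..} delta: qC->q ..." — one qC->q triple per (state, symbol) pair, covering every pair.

states=4 start=0 accept={1,2,3} delta: 0a->1 0b->2 1a->2 1b->0 2a->3 2b->1 3a->0 3b->1

Grow the machine one transition at a time. Run the examples from 0; the earliest place one falls off (shortest prefix, ties alphabetical) gets sent to the lowest-numbered state that keeps every Accept/Reject pair distinguishable — a pair clashes when both reach the same state with identical unread suffix — and to a fresh state only if none does.
a: 0a undefined. 0a->0: no, b/ab meet in 0 with "b" left. Open state 1: 0a->1.
b: 0b undefined. 0b->0: no, bbab/ab meet in 1 with "b" left. 0b->1: no, bbab/abab meet in 1 with "bab" left. Open state 2: 0b->2.
aa: 1a undefined. 1a->0: no, aaab/ab meet in 1 with "b" left. 1a->1: no, aab/ab meet in 1 with "b" left. 1a->2: ok.
ab: 1b undefined. 1b->0: ok.
ba: 2a undefined. 2a->0: no, ba/ab meet in 0. 2a->1: no, b/aaaa meet in 2. 2a->2: no, b/aaaa meet in 2. Open state 3: 2a->3.
bb: 2b undefined. 2b->0: no, bbab/ab meet in 0. 2b->1: ok.
baa: 3a undefined. 3a->0: ok.
bab: 3b undefined. 3b->0: no, aaab/aaaa meet in 0. 3b->1: ok.
All examples now run through 4 states with every (state, symbol) defined. Accept strings end in {1,2,3}, Reject strings end in {0}; accept={1,2,3}.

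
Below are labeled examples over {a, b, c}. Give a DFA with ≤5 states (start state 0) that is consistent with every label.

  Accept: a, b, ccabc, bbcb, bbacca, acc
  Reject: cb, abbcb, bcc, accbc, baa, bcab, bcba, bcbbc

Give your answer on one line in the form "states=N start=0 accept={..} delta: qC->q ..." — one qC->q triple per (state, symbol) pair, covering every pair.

State merging on the prefix tree: take the shortest (then alphabetical) example prefix whose next move is undefined and point that move at state 0, else 1, else 2, ...; a target is out if some Accept/Reject pair would then sit in one state with the same input left (inseparable). If every existing state is out, open a new one.
a: 0a undefined. 0a->0: no, bbcb/abbcb meet in 0 with "bbcb" left. Open state 1: 0a->1.
b: 0b undefined. 0b->0: no, bbcb/cb meet in 0 with "cb" left. 0b->1: no, acc/bcc meet in 1 with "cc" left. Open state 2: 0b->2.
c: 0c undefined. 0c->0: no, b/cb meet in 2. 0c->1: ok.
ab: 1b undefined. 1b->0: ok.
ac: 1c undefined. 1c->0: no, a/accbc meet in 1. 1c->1: no, a/accbc meet in 1. 1c->2: ok.
ba: 2a undefined. 2a->0: no, a/baa meet in 1. 2a->1: ok.
bb: 2b undefined. 2b->0: no, bbcb/cb meet in 0. 2b->1: ok.
bc: 2c undefined. 2c->0: no, a/bcc meet in 1. 2c->1: no, a/accbc meet in 1. 2c->2: no, a/abbcb meet in 1. Open state 3: 2c->3.
baa: 1a undefined. 1a->0: ok.
bca: 3a undefined. 3a->0: no, b/bcab meet in 2. 3a->1: ok.
bcb: 3b undefined. 3b->0: no, a/accbc meet in 1. 3b->1: no, a/abbcb meet in 1. 3b->2: no, a/bcba meet in 1. 3b->3: no, a/bcba meet in 1. Open state 4: 3b->4.
bcc: 3c undefined. 3c->0: ok.
bcba: 4a undefined. 4a->0: ok.
bcbb: 4b undefined. 4b->0: no, a/bcbbc meet in 1. 4b->1: no, b/bcbbc meet in 2. 4b->2: no, acc/bcbbc meet in 3. 4b->3: ok.
accbc: 4c undefined. 4c->0: ok.
All examples now run through 5 states with every (state, symbol) defined. Accept strings end in {1,2,3}, Reject strings end in {0,4}; accept={1,2,3}.

states=5 start=0 accept={1,2,3} delta: 0a->1 0b->2 0c->1 1a->0 1b->0 1c->2 2a->1 2b->1 2c->3 3a->1 3b->4 3c->0 4a->0 4b->3 4c->0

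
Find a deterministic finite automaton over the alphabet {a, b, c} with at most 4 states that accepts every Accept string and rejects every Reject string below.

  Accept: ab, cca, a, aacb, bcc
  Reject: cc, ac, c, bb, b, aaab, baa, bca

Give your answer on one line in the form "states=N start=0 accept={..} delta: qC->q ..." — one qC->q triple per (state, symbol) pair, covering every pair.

states=4 start=0 accept={1} delta: 0a->1 0b->2 0c->0 1a->2 1b->1 1c->0 2a->2 2b->0 2c->3 3a->0 3b->1 3c->1

Fold the examples into a partial DFA from state 0: repeatedly fix the first undefined (state, symbol) met by the shortest-then-alphabetical prefix, trying targets in increasing order and rejecting any under which an Accept and a Reject string meet in one state with the same remainder; add a state when all current targets are rejected. Accepting states are where Accept strings end.
a: 0a undefined. 0a->0: no, ab/b meet in 0 with "b" left. Open state 1: 0a->1.
b: 0b undefined. 0b->0: no, bcc/cc meet in 0 with "cc" left. 0b->1: no, ab/bb meet in 1 with "b" left. Open state 2: 0b->2.
c: 0c undefined. 0c->0: ok.
aa: 1a undefined. 1a->0: no, ab/aaab meet in 1 with "b" left. 1a->1: no, ab/aaab meet in 1 with "b" left. 1a->2: ok.
ab: 1b undefined. 1b->0: no, ab/cc meet in 0. 1b->1: ok.
ac: 1c undefined. 1c->0: ok.
ba: 2a undefined. 2a->0: no, ab/baa meet in 1. 2a->1: no, ab/aaab meet in 1. 2a->2: ok.
bb: 2b undefined. 2b->0: ok.
bc: 2c undefined. 2c->0: no, ab/bca meet in 1. 2c->1: no, bcc/cc meet in 0. 2c->2: no, aacb/cc meet in 0. Open state 3: 2c->3.
bca: 3a undefined. 3a->0: ok.
bcc: 3c undefined. 3c->0: no, bcc/cc meet in 0. 3c->1: ok.
aacb: 3b undefined. 3b->0: no, aacb/cc meet in 0. 3b->1: ok.
All examples now run through 4 states with every (state, symbol) defined. Accept strings end in {1}, Reject strings end in {0,2}; accept={1}.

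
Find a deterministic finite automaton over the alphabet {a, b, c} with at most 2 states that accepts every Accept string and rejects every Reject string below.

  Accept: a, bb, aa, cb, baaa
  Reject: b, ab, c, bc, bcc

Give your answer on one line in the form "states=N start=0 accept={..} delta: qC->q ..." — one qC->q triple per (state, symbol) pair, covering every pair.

Grow the machine one transition at a time. Run the examples from 0; the earliest place one falls off (shortest prefix, ties alphabetical) gets sent to the lowest-numbered state that keeps every Accept/Reject pair distinguishable — a pair clashes when both reach the same state with identical unread suffix — and to a fresh state only if none does.
a: 0a undefined. 0a->0: ok.
b: 0b undefined. 0b->0: no, a/b meet in 0. Open state 1: 0b->1.
c: 0c undefined. 0c->0: no, a/c meet in 0. 0c->1: ok.
ba: 1a undefined. 1a->0: ok.
bb: 1b undefined. 1b->0: ok.
bc: 1c undefined. 1c->0: no, a/bc meet in 0. 1c->1: ok.
All examples now run through 2 states with every (state, symbol) defined. Accept strings end in {0}, Reject strings end in {1}; accept={0}.

states=2 start=0 accept={0} delta: 0a->0 0b->1 0c->1 1a->0 1b->0 1c->1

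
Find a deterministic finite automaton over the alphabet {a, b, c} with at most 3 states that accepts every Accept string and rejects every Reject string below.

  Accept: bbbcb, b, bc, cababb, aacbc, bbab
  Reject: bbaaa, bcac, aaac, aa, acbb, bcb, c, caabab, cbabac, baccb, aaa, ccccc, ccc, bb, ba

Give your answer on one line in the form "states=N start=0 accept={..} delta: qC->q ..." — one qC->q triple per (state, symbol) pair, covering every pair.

Fold the examples into a partial DFA from state 0: repeatedly fix the first undefined (state, symbol) met by the shortest-then-alphabetical prefix, trying targets in increasing order and rejecting any under which an Accept and a Reject string meet in one state with the same remainder; add a state when all current targets are rejected. Accepting states are where Accept strings end.
a: 0a undefined. 0a->0: ok.
b: 0b undefined. 0b->0: no, bbbcb/bcb meet in 0 with "cb" left. Open state 1: 0b->1.
c: 0c undefined. 0c->0: ok.
ba: 1a undefined. 1a->0: no, b/caabab meet in 1. 1a->1: no, b/ba meet in 1. Open state 2: 1a->2.
bb: 1b undefined. 1b->0: no, bbbcb/bcb meet in 1 with "cb" left. 1b->1: no, bbbcb/bcb meet in 1 with "cb" left. 1b->2: ok.
bc: 1c undefined. 1c->0: no, b/bcb meet in 1. 1c->1: ok.
bac: 2c undefined. 2c->0: no, b/baccb meet in 1. 2c->1: no, b/bcac meet in 1. 2c->2: ok.
bba: 2a undefined. 2a->0: ok.
bbb: 2b undefined. 2b->0: ok.
All examples now run through 3 states with every (state, symbol) defined. Accept strings end in {1}, Reject strings end in {0,2}; accept={1}.

states=3 start=0 accept={1} delta: 0a->0 0b->1 0c->0 1a->2 1b->2 1c->1 2a->0 2b->0 2c->2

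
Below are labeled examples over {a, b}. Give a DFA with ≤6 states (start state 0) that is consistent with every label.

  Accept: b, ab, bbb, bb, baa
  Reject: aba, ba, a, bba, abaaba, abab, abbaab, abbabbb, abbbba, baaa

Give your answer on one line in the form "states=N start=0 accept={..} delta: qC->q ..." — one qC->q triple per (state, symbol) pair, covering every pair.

Fold the examples into a partial DFA from state 0: repeatedly fix the first undefined (state, symbol) met by the shortest-then-alphabetical prefix, trying targets in increasing order and rejecting any under which an Accept and a Reject string meet in one state with the same remainder; add a state when all current targets are rejected. Accepting states are where Accept strings end.
a: 0a undefined. 0a->0: ok.
b: 0b undefined. 0b->0: no, b/aba meet in 0. Open state 1: 0b->1.
ba: 1a undefined. 1a->0: no, b/abab meet in 1. 1a->1: no, b/aba meet in 1. Open state 2: 1a->2.
bb: 1b undefined. 1b->0: no, b/abbaab meet in 1. 1b->1: ok.
baa: 2a undefined. 2a->0: no, b/abbaab meet in 1. 2a->1: no, b/abbaab meet in 1. 2a->2: no, baa/aba meet in 2. Open state 3: 2a->3.
abab: 2b undefined. 2b->0: no, b/abbabbb meet in 1. 2b->1: no, b/abab meet in 1. 2b->2: ok.
baaa: 3a undefined. 3a->0: ok.
abaab: 3b undefined. 3b->0: ok.
All examples now run through 4 states with every (state, symbol) defined. Accept strings end in {1,3}, Reject strings end in {0,2}; accept={1,3}.

states=4 start=0 accept={1,3} delta: 0a->0 0b->1 1a->2 1b->1 2a->3 2b->2 3a->0 3b->0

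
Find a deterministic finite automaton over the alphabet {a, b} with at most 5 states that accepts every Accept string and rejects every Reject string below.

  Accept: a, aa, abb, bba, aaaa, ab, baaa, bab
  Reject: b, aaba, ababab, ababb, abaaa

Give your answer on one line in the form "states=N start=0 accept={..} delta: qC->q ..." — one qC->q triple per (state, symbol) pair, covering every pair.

states=5 start=0 accept={1,2} delta: 0a->1 0b->0 1a->1 1b->2 2a->3 2b->1 3a->2 3b->4 4a->0 4b->0

State merging on the prefix tree: take the shortest (then alphabetical) example prefix whose next move is undefined and point that move at state 0, else 1, else 2, ...; a target is out if some Accept/Reject pair would then sit in one state with the same input left (inseparable). If every existing state is out, open a new one.
a: 0a undefined. 0a->0: no, ab/b meet in 0 with "b" left. Open state 1: 0a->1.
b: 0b undefined. 0b->0: ok.
aa: 1a undefined. 1a->0: no, a/aaba meet in 1. 1a->1: ok.
ab: 1b undefined. 1b->0: no, a/aaba meet in 1. 1b->1: no, a/aaba meet in 1. Open state 2: 1b->2.
aba: 2a undefined. 2a->0: no, a/abaaa meet in 1. 2a->1: no, a/aaba meet in 1. 2a->2: no, ab/aaba meet in 2. Open state 3: 2a->3.
abb: 2b undefined. 2b->0: no, abb/b meet in 0. 2b->1: ok.
abaa: 3a undefined. 3a->0: no, a/abaaa meet in 1. 3a->1: no, a/abaaa meet in 1. 3a->2: ok.
abab: 3b undefined. 3b->0: no, ab/ababab meet in 2. 3b->1: no, ab/ababab meet in 2. 3b->2: no, a/ababb meet in 1. 3b->3: no, a/ababab meet in 1. Open state 4: 3b->4.
ababa: 4a undefined. 4a->0: ok.
ababb: 4b undefined. 4b->0: ok.
All examples now run through 5 states with every (state, symbol) defined. Accept strings end in {1,2}, Reject strings end in {0,3}; accept={1,2}.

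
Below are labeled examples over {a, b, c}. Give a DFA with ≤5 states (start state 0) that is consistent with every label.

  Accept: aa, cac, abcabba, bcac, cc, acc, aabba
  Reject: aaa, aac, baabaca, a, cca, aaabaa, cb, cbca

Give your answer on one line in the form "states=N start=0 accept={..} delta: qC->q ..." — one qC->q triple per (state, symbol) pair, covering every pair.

Grow the machine one transition at a time. Run the examples from 0; the earliest place one falls off (shortest prefix, ties alphabetical) gets sent to the lowest-numbered state that keeps every Accept/Reject pair distinguishable — a pair clashes when both reach the same state with identical unread suffix — and to a fresh state only if none does.
a: 0a undefined. 0a->0: no, aa/aaa meet in 0. Open state 1: 0a->1.
b: 0b undefined. 0b->0: ok.
c: 0c undefined. 0c->0: no, cc/cb meet in 0. 0c->1: no, cac/aac meet in 1 with "ac" left. Open state 2: 0c->2.
aa: 1a undefined. 1a->0: no, aabba/aaa meet in 1. 1a->1: no, aa/aaa meet in 1. 1a->2: no, cc/aac meet in 2 with "c" left. Open state 3: 1a->3.
ab: 1b undefined. 1b->0: ok.
ac: 1c undefined. 1c->0: ok.
ca: 2a undefined. 2a->0: no, abcabba/a meet in 1. 2a->1: no, abcabba/a meet in 1. 2a->2: ok.
cb: 2b undefined. 2b->0: no, abcabba/a meet in 1. 2b->1: no, abcabba/a meet in 1. 2b->2: no, abcabba/cb meet in 2. 2b->3: no, aa/cb meet in 3. Open state 4: 2b->4.
cc: 2c undefined. 2c->0: ok.
aaa: 3a undefined. 3a->0: no, aa/aaabaa meet in 3. 3a->1: no, aa/aaabaa meet in 3. 3a->2: no, acc/aaa meet in 2. 3a->3: no, aa/aaa meet in 3. 3a->4: ok.
aab: 3b undefined. 3b->0: no, aabba/baabaca meet in 1. 3b->1: no, aabba/a meet in 1. 3b->2: ok.
aac: 3c undefined. 3c->0: no, cac/aac meet in 0. 3c->1: ok.
cbc: 4c undefined. 4c->0: ok.
aaab: 4b undefined. 4b->0: no, aa/aaabaa meet in 3. 4b->1: ok.
aabba: 4a undefined. 4a->0: ok.
All examples now run through 5 states with every (state, symbol) defined. Accept strings end in {0,2,3}, Reject strings end in {1,4}; accept={0,2,3}.

states=5 start=0 accept={0,2,3} delta: 0a->1 0b->0 0c->2 1a->3 1b->0 1c->0 2a->2 2b->4 2c->0 3a->4 3b->2 3c->1 4a->0 4b->1 4c->0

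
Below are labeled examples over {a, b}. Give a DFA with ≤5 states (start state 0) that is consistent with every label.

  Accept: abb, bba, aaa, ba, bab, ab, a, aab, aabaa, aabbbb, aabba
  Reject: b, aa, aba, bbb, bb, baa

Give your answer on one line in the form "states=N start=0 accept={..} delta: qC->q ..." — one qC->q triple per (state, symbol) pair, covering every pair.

Fold the examples into a partial DFA from state 0: repeatedly fix the first undefined (state, symbol) met by the shortest-then-alphabetical prefix, trying targets in increasing order and rejecting any under which an Accept and a Reject string meet in one state with the same remainder; add a state when all current targets are rejected. Accepting states are where Accept strings end.
a: 0a undefined. 0a->0: no, abb/bb meet in 0 with "bb" left. Open state 1: 0a->1.
b: 0b undefined. 0b->0: ok.
aa: 1a undefined. 1a->0: no, aab/b meet in 0. 1a->1: no, bba/aa meet in 1. Open state 2: 1a->2.
ab: 1b undefined. 1b->0: no, abb/b meet in 0. 1b->1: ok.
aaa: 2a undefined. 2a->0: no, aaa/b meet in 0. 2a->1: ok.
aab: 2b undefined. 2b->0: no, aab/b meet in 0. 2b->1: no, aabba/aa meet in 2. 2b->2: no, aab/aa meet in 2. Open state 3: 2b->3.
aaba: 3a undefined. 3a->0: ok.
aabb: 3b undefined. 3b->0: no, aabbbb/b meet in 0. 3b->1: no, aabba/aa meet in 2. 3b->2: no, aabbbb/aa meet in 2. 3b->3: no, aabba/b meet in 0. Open state 4: 3b->4.
aabba: 4a undefined. 4a->0: no, aabba/b meet in 0. 4a->1: ok.
aabbb: 4b undefined. 4b->0: no, aabbbb/b meet in 0. 4b->1: ok.
All examples now run through 5 states with every (state, symbol) defined. Accept strings end in {1,3}, Reject strings end in {0,2}; accept={1,3}.

states=5 start=0 accept={1,3} delta: 0a->1 0b->0 1a->2 1b->1 2a->1 2b->3 3a->0 3b->4 4a->1 4b->1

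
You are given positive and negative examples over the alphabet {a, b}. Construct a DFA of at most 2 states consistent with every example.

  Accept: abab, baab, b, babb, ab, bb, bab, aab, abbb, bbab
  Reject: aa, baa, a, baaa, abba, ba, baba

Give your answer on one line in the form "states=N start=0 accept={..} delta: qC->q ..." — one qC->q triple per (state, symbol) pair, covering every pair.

State merging on the prefix tree: take the shortest (then alphabetical) example prefix whose next move is undefined and point that move at state 0, else 1, else 2, ...; a target is out if some Accept/Reject pair would then sit in one state with the same input left (inseparable). If every existing state is out, open a new one.
a: 0a undefined. 0a->0: ok.
b: 0b undefined. 0b->0: no, abab/aa meet in 0. Open state 1: 0b->1.
ba: 1a undefined. 1a->0: ok.
bb: 1b undefined. 1b->0: no, babb/aa meet in 0. 1b->1: ok.
All examples now run through 2 states with every (state, symbol) defined. Accept strings end in {1}, Reject strings end in {0}; accept={1}.

states=2 start=0 accept={1} delta: 0a->0 0b->1 1a->0 1b->1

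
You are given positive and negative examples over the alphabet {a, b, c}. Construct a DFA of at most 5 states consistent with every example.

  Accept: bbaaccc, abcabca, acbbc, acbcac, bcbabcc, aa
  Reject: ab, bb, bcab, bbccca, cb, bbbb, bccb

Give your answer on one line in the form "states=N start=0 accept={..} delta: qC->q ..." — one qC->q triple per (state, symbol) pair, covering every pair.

State merging on the prefix tree: take the shortest (then alphabetical) example prefix whose next move is undefined and point that move at state 0, else 1, else 2, ...; a target is out if some Accept/Reject pair would then sit in one state with the same input left (inseparable). If every existing state is out, open a new one.
a: 0a undefined. 0a->0: ok.
b: 0b undefined. 0b->0: no, aa/ab meet in 0. Open state 1: 0b->1.
c: 0c undefined. 0c->0: ok.
bb: 1b undefined. 1b->0: no, bbaaccc/bb meet in 0. 1b->1: ok.
bc: 1c undefined. 1c->0: no, abcabca/bbccca meet in 0. 1c->1: no, acbbc/ab meet in 1. Open state 2: 1c->2.
bba: 1a undefined. 1a->0: ok.
bca: 2a undefined. 2a->0: ok.
bcb: 2b undefined. 2b->0: ok.
bcc: 2c undefined. 2c->0: no, bbaaccc/bbccca meet in 0. 2c->1: no, bbaaccc/bbccca meet in 0. 2c->2: no, bbaaccc/bbccca meet in 0. Open state 3: 2c->3.
bccb: 3b undefined. 3b->0: no, bbaaccc/bccb meet in 0. 3b->1: ok.
bbccc: 3c undefined. 3c->0: no, bbaaccc/bbccca meet in 0. 3c->1: no, bbaaccc/bbccca meet in 0. 3c->2: no, bbaaccc/bbccca meet in 0. 3c->3: ok.
bbccca: 3a undefined. 3a->0: no, bbaaccc/bbccca meet in 0. 3a->1: ok.
All examples now run through 4 states with every (state, symbol) defined. Accept strings end in {0,2,3}, Reject strings end in {1}; accept={0,2,3}.

states=4 start=0 accept={0,2,3} delta: 0a->0 0b->1 0c->0 1a->0 1b->1 1c->2 2a->0 2b->0 2c->3 3a->1 3b->1 3c->3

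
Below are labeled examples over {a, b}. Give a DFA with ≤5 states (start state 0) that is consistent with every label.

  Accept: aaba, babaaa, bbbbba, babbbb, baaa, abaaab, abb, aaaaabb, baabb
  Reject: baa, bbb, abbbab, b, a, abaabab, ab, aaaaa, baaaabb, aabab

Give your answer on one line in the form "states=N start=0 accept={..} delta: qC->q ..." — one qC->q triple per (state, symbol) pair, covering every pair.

states=5 start=0 accept={2,4} delta: 0a->0 0b->1 1a->2 1b->2 2a->3 2b->1 3a->4 3b->1 4a->1 4b->2

Fold the examples into a partial DFA from state 0: repeatedly fix the first undefined (state, symbol) met by the shortest-then-alphabetical prefix, trying targets in increasing order and rejecting any under which an Accept and a Reject string meet in one state with the same remainder; add a state when all current targets are rejected. Accepting states are where Accept strings end.
a: 0a undefined. 0a->0: ok.
b: 0b undefined. 0b->0: no, aaba/baa meet in 0. Open state 1: 0b->1.
ba: 1a undefined. 1a->0: no, aaba/baa meet in 0. 1a->1: no, aaba/baa meet in 1. Open state 2: 1a->2.
bb: 1b undefined. 1b->0: no, abb/a meet in 0. 1b->1: no, abb/bbb meet in 1. 1b->2: ok.
baa: 2a undefined. 2a->0: no, aaba/baaaabb meet in 2. 2a->1: no, aaba/abaabab meet in 2. 2a->2: no, aaba/baa meet in 2. Open state 3: 2a->3.
bab: 2b undefined. 2b->0: no, babaaa/bbb meet in 0. 2b->1: ok.
baaa: 3a undefined. 3a->0: no, aaba/baaaabb meet in 2. 3a->1: no, aaba/baaaabb meet in 2. 3a->2: no, abaaab/bbb meet in 1. 3a->3: no, babaaa/baa meet in 3. Open state 4: 3a->4.
baab: 3b undefined. 3b->0: no, baabb/bbb meet in 1. 3b->1: ok.
baaaa: 4a undefined. 4a->0: no, aaba/baaaabb meet in 2. 4a->1: ok.
abaaab: 4b undefined. 4b->0: no, abaaab/a meet in 0. 4b->1: no, abaaab/bbb meet in 1. 4b->2: ok.
All examples now run through 5 states with every (state, symbol) defined. Accept strings end in {2,4}, Reject strings end in {0,1,3}; accept={2,4}.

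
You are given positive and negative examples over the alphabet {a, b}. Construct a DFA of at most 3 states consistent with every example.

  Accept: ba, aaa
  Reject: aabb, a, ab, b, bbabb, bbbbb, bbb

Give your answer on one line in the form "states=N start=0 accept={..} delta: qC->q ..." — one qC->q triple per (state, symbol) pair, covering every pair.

Grow the machine one transition at a time. Run the examples from 0; the earliest place one falls off (shortest prefix, ties alphabetical) gets sent to the lowest-numbered state that keeps every Accept/Reject pair distinguishable — a pair clashes when both reach the same state with identical unread suffix — and to a fresh state only if none does.
a: 0a undefined. 0a->0: no, aaa/a meet in 0. Open state 1: 0a->1.
b: 0b undefined. 0b->0: no, ba/a meet in 1. 0b->1: ok.
aa: 1a undefined. 1a->0: no, aaa/a meet in 1. 1a->1: no, ba/a meet in 1. Open state 2: 1a->2.
ab: 1b undefined. 1b->0: ok.
aaa: 2a undefined. 2a->0: no, aaa/ab meet in 0. 2a->1: no, aaa/a meet in 1. 2a->2: ok.
aab: 2b undefined. 2b->0: ok.
All examples now run through 3 states with every (state, symbol) defined. Accept strings end in {2}, Reject strings end in {0,1}; accept={2}.

states=3 start=0 accept={2} delta: 0a->1 0b->1 1a->2 1b->0 2a->2 2b->0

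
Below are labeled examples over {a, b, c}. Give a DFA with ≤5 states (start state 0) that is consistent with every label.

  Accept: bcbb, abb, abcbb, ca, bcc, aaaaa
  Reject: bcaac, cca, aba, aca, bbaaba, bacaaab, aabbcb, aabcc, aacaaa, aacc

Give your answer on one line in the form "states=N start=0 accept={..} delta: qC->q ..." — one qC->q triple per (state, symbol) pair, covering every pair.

states=4 start=0 accept={0,2} delta: 0a->1 0b->0 0c->1 1a->2 1b->0 1c->0 2a->2 2b->3 2c->3 3a->3 3b->3 3c->3

Grow the machine one transition at a time. Run the examples from 0; the earliest place one falls off (shortest prefix, ties alphabetical) gets sent to the lowest-numbered state that keeps every Accept/Reject pair distinguishable — a pair clashes when both reach the same state with identical unread suffix — and to a fresh state only if none does.
a: 0a undefined. 0a->0: no, ca/aca meet in 0 with "ca" left. Open state 1: 0a->1.
b: 0b undefined. 0b->0: ok.
c: 0c undefined. 0c->0: no, ca/cca meet in 1. 0c->1: ok.
aa: 1a undefined. 1a->0: no, ca/aacaaa meet in 0. 1a->1: no, bcc/bcaac meet in 1 with "c" left. Open state 2: 1a->2.
ab: 1b undefined. 1b->0: ok.
ac: 1c undefined. 1c->0: ok.
aaa: 2a undefined. 2a->0: no, bcbb/bacaaab meet in 0. 2a->1: no, bcbb/bcaac meet in 0. 2a->2: ok.
aab: 2b undefined. 2b->0: no, bcbb/bacaaab meet in 0. 2b->1: no, bcbb/aabbcb meet in 0. 2b->2: no, ca/bbaaba meet in 2. Open state 3: 2b->3.
aac: 2c undefined. 2c->0: no, bcbb/bcaac meet in 0. 2c->1: no, bcbb/aacc meet in 0. 2c->2: no, ca/bcaac meet in 2. 2c->3: ok.
aabb: 3b undefined. 3b->0: no, bcbb/aabbcb meet in 0. 3b->1: no, bcbb/aabbcb meet in 0. 3b->2: no, ca/aabbcb meet in 2. 3b->3: ok.
aabc: 3c undefined. 3c->0: no, bcbb/aabbcb meet in 0. 3c->1: no, bcbb/aabbcb meet in 0. 3c->2: no, ca/aacc meet in 2. 3c->3: ok.
aaca: 3a undefined. 3a->0: no, bcbb/bbaaba meet in 0. 3a->1: no, ca/aacaaa meet in 2. 3a->2: no, ca/bbaaba meet in 2. 3a->3: ok.
All examples now run through 4 states with every (state, symbol) defined. Accept strings end in {0,2}, Reject strings end in {1,3}; accept={0,2}.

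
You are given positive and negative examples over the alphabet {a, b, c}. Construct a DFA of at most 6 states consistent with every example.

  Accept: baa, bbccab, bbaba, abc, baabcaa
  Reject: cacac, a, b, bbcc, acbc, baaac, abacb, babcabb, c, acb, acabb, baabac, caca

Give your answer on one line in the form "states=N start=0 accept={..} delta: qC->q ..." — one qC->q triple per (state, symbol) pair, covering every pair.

states=6 start=0 accept={3} delta: 0a->0 0b->1 0c->1 1a->2 1b->2 1c->3 2a->3 2b->0 2c->4 3a->0 3b->2 3c->0 4a->5 4b->0 4c->4 5a->3 5b->3 5c->0

Grow the machine one transition at a time. Run the examples from 0; the earliest place one falls off (shortest prefix, ties alphabetical) gets sent to the lowest-numbered state that keeps every Accept/Reject pair distinguishable — a pair clashes when both reach the same state with identical unread suffix — and to a fresh state only if none does.
a: 0a undefined. 0a->0: ok.
b: 0b undefined. 0b->0: no, baa/a meet in 0. Open state 1: 0b->1.
c: 0c undefined. 0c->0: no, abc/acbc meet in 1 with "c" left. 0c->1: ok.
ba: 1a undefined. 1a->0: no, baa/a meet in 0. 1a->1: no, baa/b meet in 1. Open state 2: 1a->2.
bb: 1b undefined. 1b->0: no, abc/bbcc meet in 1 with "c" left. 1b->1: no, abc/acbc meet in 1 with "c" left. 1b->2: ok.
abc: 1c undefined. 1c->0: no, abc/a meet in 0. 1c->1: no, abc/b meet in 1. 1c->2: no, abc/acb meet in 2. Open state 3: 1c->3.
baa: 2a undefined. 2a->0: no, baa/a meet in 0. 2a->1: no, baa/b meet in 1. 2a->2: no, baa/acb meet in 2. 2a->3: ok.
bab: 2b undefined. 2b->0: ok.
bbc: 2c undefined. 2c->0: no, bbccab/a meet in 0. 2c->1: no, baa/bbcc meet in 3. 2c->2: no, baa/caca meet in 3. 2c->3: no, baa/acbc meet in 3. Open state 4: 2c->4.
baaa: 3a undefined. 3a->0: ok.
baab: 3b undefined. 3b->0: no, bbaba/a meet in 0. 3b->1: no, bbaba/acb meet in 2. 3b->2: ok.
bbcc: 4c undefined. 4c->0: no, bbccab/b meet in 1. 4c->1: no, bbccab/a meet in 0. 4c->2: no, bbccab/bbcc meet in 2. 4c->3: no, baa/bbcc meet in 3. 4c->4: ok.
caca: 4a undefined. 4a->0: no, bbccab/cacac meet in 1. 4a->1: no, baa/cacac meet in 3. 4a->2: no, bbccab/a meet in 0. 4a->3: no, baa/caca meet in 3. 4a->4: no, bbccab/abacb meet in 4 with "b" left. Open state 5: 4a->5.
abacb: 4b undefined. 4b->0: ok.
cacac: 5c undefined. 5c->0: ok.
baabac: 3c undefined. 3c->0: ok.
bbccab: 5b undefined. 5b->0: no, bbccab/cacac meet in 0. 5b->1: no, bbccab/b meet in 1. 5b->2: no, bbccab/acb meet in 2. 5b->3: ok.
baabcaa: 5a undefined. 5a->0: no, baabcaa/cacac meet in 0. 5a->1: no, baabcaa/b meet in 1. 5a->2: no, baabcaa/acb meet in 2. 5a->3: ok.
All examples now run through 6 states with every (state, symbol) defined. Accept strings end in {3}, Reject strings end in {0,1,2,4,5}; accept={3}.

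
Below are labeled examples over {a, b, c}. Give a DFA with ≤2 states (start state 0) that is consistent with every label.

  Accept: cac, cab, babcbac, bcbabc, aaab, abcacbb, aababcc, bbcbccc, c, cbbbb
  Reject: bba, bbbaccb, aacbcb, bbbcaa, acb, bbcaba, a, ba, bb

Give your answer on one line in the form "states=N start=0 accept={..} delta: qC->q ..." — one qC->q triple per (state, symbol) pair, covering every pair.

states=2 start=0 accept={1} delta: 0a->0 0b->1 0c->1 1a->0 1b->0 1c->1

Grow the machine one transition at a time. Run the examples from 0; the earliest place one falls off (shortest prefix, ties alphabetical) gets sent to the lowest-numbered state that keeps every Accept/Reject pair distinguishable — a pair clashes when both reach the same state with identical unread suffix — and to a fresh state only if none does.
a: 0a undefined. 0a->0: ok.
b: 0b undefined. 0b->0: no, aaab/bba meet in 0. Open state 1: 0b->1.
c: 0c undefined. 0c->0: no, cac/a meet in 0. 0c->1: ok.
ba: 1a undefined. 1a->0: ok.
bb: 1b undefined. 1b->0: ok.
bc: 1c undefined. 1c->0: no, cac/bbbaccb meet in 1. 1c->1: ok.
All examples now run through 2 states with every (state, symbol) defined. Accept strings end in {1}, Reject strings end in {0}; accept={1}.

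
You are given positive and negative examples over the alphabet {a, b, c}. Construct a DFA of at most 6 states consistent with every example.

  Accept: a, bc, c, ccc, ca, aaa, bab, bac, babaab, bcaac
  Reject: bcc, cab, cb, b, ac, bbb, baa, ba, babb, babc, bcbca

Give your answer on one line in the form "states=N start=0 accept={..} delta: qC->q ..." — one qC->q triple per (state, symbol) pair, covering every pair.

Fold the examples into a partial DFA from state 0: repeatedly fix the first undefined (state, symbol) met by the shortest-then-alphabetical prefix, trying targets in increasing order and rejecting any under which an Accept and a Reject string meet in one state with the same remainder; add a state when all current targets are rejected. Accepting states are where Accept strings end.
a: 0a undefined. 0a->0: no, c/ac meet in 0 with "c" left. Open state 1: 0a->1.
b: 0b undefined. 0b->0: no, a/ba meet in 1. 0b->1: no, a/b meet in 1. Open state 2: 0b->2.
c: 0c undefined. 0c->0: ok.
aa: 1a undefined. 1a->0: ok.
ac: 1c undefined. 1c->0: no, c/ac meet in 0. 1c->1: no, a/ac meet in 1. 1c->2: ok.
ba: 2a undefined. 2a->0: no, a/baa meet in 1. 2a->1: no, a/ba meet in 1. 2a->2: ok.
bb: 2b undefined. 2b->0: no, c/babc meet in 0. 2b->1: no, babaab/cab meet in 1 with "b" left. 2b->2: no, bc/babc meet in 2 with "c" left. Open state 3: 2b->3.
bc: 2c undefined. 2c->0: no, a/bcbca meet in 1. 2c->1: no, bcaac/bcc meet in 2. 2c->2: no, bc/bcc meet in 2. 2c->3: ok.
bbb: 3b undefined. 3b->0: no, a/bcbca meet in 1. 3b->1: no, a/bbb meet in 1. 3b->2: ok.
bca: 3a undefined. 3a->0: no, c/bcbca meet in 0. 3a->1: no, a/bcbca meet in 1. 3a->2: ok.
bcc: 3c undefined. 3c->0: no, c/bcc meet in 0. 3c->1: no, a/bcc meet in 1. 3c->2: ok.
cab: 1b undefined. 1b->0: no, c/cab meet in 0. 1b->1: no, a/cab meet in 1. 1b->2: ok.
All examples now run through 4 states with every (state, symbol) defined. Accept strings end in {0,1,3}, Reject strings end in {2}; accept={0,1,3}.

states=4 start=0 accept={0,1,3} delta: 0a->1 0b->2 0c->0 1a->0 1b->2 1c->2 2a->2 2b->3 2c->3 3a->2 3b->2 3c->2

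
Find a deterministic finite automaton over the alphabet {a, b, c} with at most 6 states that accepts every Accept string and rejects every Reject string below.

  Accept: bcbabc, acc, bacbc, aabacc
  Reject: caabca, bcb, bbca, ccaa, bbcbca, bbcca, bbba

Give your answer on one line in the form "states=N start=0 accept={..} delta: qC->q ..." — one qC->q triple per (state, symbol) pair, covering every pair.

Fold the examples into a partial DFA from state 0: repeatedly fix the first undefined (state, symbol) met by the shortest-then-alphabetical prefix, trying targets in increasing order and rejecting any under which an Accept and a Reject string meet in one state with the same remainder; add a state when all current targets are rejected. Accepting states are where Accept strings end.
a: 0a undefined. 0a->0: ok.
b: 0b undefined. 0b->0: ok.
c: 0c undefined. 0c->0: no, bcbabc/caabca meet in 0. Open state 1: 0c->1.
ca: 1a undefined. 1a->0: ok.
cc: 1c undefined. 1c->0: no, acc/caabca meet in 0. 1c->1: ok.
bcb: 1b undefined. 1b->0: ok.
All examples now run through 2 states with every (state, symbol) defined. Accept strings end in {1}, Reject strings end in {0}; accept={1}.

states=2 start=0 accept={1} delta: 0a->0 0b->0 0c->1 1a->0 1b->0 1c->1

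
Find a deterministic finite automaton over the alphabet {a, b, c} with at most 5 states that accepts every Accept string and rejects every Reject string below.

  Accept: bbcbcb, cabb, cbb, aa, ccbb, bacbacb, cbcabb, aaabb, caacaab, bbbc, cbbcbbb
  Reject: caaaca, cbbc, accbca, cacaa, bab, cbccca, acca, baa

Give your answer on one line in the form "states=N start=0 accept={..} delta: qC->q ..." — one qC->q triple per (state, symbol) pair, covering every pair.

states=5 start=0 accept={0,1,4} delta: 0a->0 0b->1 0c->2 1a->2 1b->0 1c->0 2a->2 2b->3 2c->3 3a->3 3b->4 3c->0 4a->1 4b->0 4c->2

State merging on the prefix tree: take the shortest (then alphabetical) example prefix whose next move is undefined and point that move at state 0, else 1, else 2, ...; a target is out if some Accept/Reject pair would then sit in one state with the same input left (inseparable). If every existing state is out, open a new one.
a: 0a undefined. 0a->0: ok.
b: 0b undefined. 0b->0: no, aa/bab meet in 0. Open state 1: 0b->1.
c: 0c undefined. 0c->0: no, aa/caaaca meet in 0. 0c->1: no, bbbc/cbbc meet in 1 with "bbc" left. Open state 2: 0c->2.
ba: 1a undefined. 1a->0: no, aa/baa meet in 0. 1a->1: no, aaabb/bab meet in 1 with "b" left. 1a->2: ok.
bb: 1b undefined. 1b->0: ok.
ca: 2a undefined. 2a->0: no, cabb/caaaca meet in 0. 2a->1: no, cabb/baa meet in 1. 2a->2: ok.
cb: 2b undefined. 2b->0: no, bbcbcb/bab meet in 0. 2b->1: no, cbbcbbb/bab meet in 1. 2b->2: no, cabb/bab meet in 2. Open state 3: 2b->3.
cc: 2c undefined. 2c->0: no, aa/caaaca meet in 0. 2c->1: no, bacbacb/bab meet in 3. 2c->2: no, caacaab/bab meet in 3. 2c->3: ok.
cbb: 3b undefined. 3b->0: no, bacbacb/bab meet in 3. 3b->1: no, bbbc/cbbc meet in 1 with "c" left. 3b->2: no, cabb/baa meet in 2. 3b->3: no, cabb/bab meet in 3. Open state 4: 3b->4.
cbc: 3c undefined. 3c->0: ok.
acca: 3a undefined. 3a->0: no, aa/caaaca meet in 0. 3a->1: no, bbcbcb/caaaca meet in 1. 3a->2: no, caacaab/bab meet in 3. 3a->3: ok.
bbbc: 1c undefined. 1c->0: ok.
cbbc: 4c undefined. 4c->0: no, aa/cbbc meet in 0. 4c->1: no, bbcbcb/cbbc meet in 1. 4c->2: ok.
ccbb: 4b undefined. 4b->0: ok.
bacba: 4a undefined. 4a->0: no, bacbacb/caaaca meet in 3. 4a->1: ok.
All examples now run through 5 states with every (state, symbol) defined. Accept strings end in {0,1,4}, Reject strings end in {2,3}; accept={0,1,4}.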